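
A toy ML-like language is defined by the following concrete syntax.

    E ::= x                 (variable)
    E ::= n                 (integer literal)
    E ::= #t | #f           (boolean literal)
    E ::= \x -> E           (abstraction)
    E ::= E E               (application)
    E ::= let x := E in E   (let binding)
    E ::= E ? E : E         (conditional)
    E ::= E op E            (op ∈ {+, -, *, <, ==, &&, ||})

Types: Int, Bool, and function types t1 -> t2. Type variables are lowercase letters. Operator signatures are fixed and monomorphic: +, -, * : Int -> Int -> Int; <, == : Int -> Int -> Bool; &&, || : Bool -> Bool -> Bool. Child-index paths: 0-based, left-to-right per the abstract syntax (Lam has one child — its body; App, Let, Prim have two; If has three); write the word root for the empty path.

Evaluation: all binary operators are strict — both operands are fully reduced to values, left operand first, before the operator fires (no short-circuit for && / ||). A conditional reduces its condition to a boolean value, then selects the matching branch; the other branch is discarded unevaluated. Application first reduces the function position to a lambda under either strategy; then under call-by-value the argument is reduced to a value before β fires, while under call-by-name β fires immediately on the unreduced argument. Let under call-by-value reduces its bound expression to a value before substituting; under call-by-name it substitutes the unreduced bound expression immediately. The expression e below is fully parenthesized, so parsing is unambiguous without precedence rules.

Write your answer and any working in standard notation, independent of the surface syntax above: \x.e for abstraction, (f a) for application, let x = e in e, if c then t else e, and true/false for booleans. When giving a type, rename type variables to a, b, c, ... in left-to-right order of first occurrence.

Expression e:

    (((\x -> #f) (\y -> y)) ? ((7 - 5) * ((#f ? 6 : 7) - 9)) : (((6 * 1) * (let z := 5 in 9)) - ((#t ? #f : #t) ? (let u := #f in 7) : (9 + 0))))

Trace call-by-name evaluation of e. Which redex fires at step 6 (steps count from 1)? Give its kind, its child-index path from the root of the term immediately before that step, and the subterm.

Working:
step 0: (if ((\x.false) (\y.y)) then ((7 - 5) * ((if false then 6 else 7) - 9)) else (((6 * 1) * (let z = 5 in 9)) - (if (if true then false else true) then (let u = false in 7) else (9 + 0))))
step 1: [beta@0] (if false then ((7 - 5) * ((if false then 6 else 7) - 9)) else (((6 * 1) * (let z = 5 in 9)) - (if (if true then false else true) then (let u = false in 7) else (9 + 0))))
step 2: [if@root] (((6 * 1) * (let z = 5 in 9)) - (if (if true then false else true) then (let u = false in 7) else (9 + 0)))
step 3: [delta@0.0] ((6 * (let z = 5 in 9)) - (if (if true then false else true) then (let u = false in 7) else (9 + 0)))
step 4: [let@0.1] ((6 * 9) - (if (if true then false else true) then (let u = false in 7) else (9 + 0)))
step 5: [delta@0] (54 - (if (if true then false else true) then (let u = false in 7) else (9 + 0)))
step 6: [if@1.0] (54 - (if false then (let u = false in 7) else (9 + 0)))

Answer: if at 1.0 : (if true then false else true)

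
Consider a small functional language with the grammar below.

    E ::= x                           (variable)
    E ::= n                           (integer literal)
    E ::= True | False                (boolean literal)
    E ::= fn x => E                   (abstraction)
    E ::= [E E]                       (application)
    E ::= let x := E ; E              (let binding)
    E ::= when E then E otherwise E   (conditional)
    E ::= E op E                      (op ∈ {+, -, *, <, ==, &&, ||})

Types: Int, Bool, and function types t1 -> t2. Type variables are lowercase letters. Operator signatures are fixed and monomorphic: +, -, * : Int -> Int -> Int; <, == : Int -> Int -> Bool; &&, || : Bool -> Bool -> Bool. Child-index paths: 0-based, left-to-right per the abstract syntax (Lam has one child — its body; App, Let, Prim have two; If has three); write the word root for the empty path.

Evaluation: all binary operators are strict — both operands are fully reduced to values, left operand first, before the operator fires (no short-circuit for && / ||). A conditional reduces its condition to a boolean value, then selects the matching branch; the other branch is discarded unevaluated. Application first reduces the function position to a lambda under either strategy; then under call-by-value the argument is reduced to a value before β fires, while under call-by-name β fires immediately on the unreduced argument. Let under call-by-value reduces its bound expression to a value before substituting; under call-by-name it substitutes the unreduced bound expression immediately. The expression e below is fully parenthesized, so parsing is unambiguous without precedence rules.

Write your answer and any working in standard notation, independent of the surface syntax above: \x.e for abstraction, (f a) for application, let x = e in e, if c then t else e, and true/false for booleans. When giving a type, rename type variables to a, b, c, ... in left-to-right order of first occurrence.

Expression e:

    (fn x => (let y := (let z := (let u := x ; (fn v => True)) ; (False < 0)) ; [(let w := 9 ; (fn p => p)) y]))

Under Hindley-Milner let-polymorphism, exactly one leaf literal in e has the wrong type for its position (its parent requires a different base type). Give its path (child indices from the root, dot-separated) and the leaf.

Answer: 0.0.1.0 : false

Derivation:
x : a
let u : a
\v._ : b -> Bool
let z : forall. b -> Bool
  unify Bool ~ Int
  FAIL: mismatch Bool ~ Int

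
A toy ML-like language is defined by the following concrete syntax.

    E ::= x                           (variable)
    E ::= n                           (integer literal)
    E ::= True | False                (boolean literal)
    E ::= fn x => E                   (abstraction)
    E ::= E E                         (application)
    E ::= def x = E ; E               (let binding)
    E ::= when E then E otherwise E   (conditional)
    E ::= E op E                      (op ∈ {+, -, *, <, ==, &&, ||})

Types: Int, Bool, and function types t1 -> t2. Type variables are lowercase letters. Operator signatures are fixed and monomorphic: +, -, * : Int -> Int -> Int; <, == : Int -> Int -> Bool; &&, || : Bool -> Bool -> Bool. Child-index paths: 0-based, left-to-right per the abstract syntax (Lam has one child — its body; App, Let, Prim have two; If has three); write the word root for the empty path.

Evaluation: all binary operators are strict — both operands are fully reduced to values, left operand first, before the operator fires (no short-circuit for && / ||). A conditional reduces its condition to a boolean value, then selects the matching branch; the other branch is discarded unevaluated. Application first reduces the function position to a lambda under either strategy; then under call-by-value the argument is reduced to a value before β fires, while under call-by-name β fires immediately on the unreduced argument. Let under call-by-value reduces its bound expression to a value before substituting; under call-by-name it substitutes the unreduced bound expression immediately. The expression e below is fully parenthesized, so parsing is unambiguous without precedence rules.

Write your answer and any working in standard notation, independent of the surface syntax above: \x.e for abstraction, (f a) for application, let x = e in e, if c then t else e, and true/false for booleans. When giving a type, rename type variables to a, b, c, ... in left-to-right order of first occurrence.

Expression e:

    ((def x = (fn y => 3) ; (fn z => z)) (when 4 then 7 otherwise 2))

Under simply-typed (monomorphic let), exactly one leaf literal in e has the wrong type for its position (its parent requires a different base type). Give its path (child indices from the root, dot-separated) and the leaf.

Answer: 1.0 : 4

Trace:
\y._ : a -> Int
let x : a -> Int
z : b
\z._ : b -> b
  unify Int ~ Bool
  FAIL: mismatch Int ~ Bool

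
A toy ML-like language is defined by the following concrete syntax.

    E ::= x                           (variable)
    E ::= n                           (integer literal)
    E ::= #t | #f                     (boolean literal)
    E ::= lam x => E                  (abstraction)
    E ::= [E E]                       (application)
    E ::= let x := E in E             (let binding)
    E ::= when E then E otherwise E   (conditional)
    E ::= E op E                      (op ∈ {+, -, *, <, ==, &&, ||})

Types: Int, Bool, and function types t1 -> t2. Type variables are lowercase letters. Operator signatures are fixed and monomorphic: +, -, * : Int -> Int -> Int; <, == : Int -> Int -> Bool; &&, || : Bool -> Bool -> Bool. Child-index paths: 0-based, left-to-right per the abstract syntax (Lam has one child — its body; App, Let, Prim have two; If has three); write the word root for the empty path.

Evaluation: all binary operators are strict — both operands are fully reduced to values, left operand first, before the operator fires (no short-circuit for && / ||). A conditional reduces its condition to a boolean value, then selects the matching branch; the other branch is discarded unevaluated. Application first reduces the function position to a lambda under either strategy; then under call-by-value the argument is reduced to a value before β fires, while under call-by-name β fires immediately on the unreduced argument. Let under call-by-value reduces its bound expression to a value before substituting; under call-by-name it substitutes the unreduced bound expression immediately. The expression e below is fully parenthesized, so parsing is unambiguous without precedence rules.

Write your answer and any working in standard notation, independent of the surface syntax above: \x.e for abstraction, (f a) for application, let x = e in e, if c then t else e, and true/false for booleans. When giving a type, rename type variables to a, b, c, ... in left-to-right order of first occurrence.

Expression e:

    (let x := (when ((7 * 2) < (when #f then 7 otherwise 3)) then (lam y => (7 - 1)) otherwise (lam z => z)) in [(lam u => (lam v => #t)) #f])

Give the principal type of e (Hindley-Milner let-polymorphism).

Trace:
  unify Int ~ Int
  unify Int ~ Int
  unify Int ~ Int
  unify Bool ~ Bool
  unify Int ~ Int
  unify Int ~ Int
  unify Bool ~ Bool
  unify Int ~ Int
  unify Int ~ Int
\y._ : a -> Int
z : b
\z._ : b -> b
  unify a -> Int ~ b -> b
  unify a ~ b
  unify Int ~ b
let x : Int -> Int
\v._ : d -> Bool
\u._ : c -> d -> Bool
  unify c -> d -> Bool ~ Bool -> e
  unify c ~ Bool
  unify d -> Bool ~ e
_ _ : d -> Bool

Answer: a -> Bool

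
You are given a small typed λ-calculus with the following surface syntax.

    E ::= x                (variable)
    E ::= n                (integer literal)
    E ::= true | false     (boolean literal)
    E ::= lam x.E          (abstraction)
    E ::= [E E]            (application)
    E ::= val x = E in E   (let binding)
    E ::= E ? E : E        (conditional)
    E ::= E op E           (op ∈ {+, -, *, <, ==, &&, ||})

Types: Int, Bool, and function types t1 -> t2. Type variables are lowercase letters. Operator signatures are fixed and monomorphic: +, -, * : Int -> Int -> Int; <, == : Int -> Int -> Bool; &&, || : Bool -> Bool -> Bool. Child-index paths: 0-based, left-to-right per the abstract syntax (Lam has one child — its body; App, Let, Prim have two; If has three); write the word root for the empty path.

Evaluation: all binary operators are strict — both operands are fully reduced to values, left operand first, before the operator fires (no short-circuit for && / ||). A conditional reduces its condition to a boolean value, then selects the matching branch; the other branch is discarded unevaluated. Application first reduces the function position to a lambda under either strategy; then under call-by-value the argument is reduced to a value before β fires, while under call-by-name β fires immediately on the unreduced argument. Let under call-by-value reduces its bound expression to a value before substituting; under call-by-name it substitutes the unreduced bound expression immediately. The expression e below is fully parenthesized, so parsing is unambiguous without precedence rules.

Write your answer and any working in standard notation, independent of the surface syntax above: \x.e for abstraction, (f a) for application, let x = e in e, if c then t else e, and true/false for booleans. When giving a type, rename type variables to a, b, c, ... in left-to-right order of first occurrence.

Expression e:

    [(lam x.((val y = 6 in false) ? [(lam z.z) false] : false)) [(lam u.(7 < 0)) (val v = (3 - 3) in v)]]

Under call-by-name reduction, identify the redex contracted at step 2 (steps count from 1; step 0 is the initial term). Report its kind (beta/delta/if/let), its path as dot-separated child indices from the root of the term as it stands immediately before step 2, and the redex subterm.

Answer: let at 0 : (let y = 6 in false)

Trace:
step 0: ((\x.(if (let y = 6 in false) then ((\z.z) false) else false)) ((\u.(7 < 0)) (let v = (3 - 3) in v)))
step 1: [beta@root] (if (let y = 6 in false) then ((\z.z) false) else false)
step 2: [let@0] (if false then ((\z.z) false) else false)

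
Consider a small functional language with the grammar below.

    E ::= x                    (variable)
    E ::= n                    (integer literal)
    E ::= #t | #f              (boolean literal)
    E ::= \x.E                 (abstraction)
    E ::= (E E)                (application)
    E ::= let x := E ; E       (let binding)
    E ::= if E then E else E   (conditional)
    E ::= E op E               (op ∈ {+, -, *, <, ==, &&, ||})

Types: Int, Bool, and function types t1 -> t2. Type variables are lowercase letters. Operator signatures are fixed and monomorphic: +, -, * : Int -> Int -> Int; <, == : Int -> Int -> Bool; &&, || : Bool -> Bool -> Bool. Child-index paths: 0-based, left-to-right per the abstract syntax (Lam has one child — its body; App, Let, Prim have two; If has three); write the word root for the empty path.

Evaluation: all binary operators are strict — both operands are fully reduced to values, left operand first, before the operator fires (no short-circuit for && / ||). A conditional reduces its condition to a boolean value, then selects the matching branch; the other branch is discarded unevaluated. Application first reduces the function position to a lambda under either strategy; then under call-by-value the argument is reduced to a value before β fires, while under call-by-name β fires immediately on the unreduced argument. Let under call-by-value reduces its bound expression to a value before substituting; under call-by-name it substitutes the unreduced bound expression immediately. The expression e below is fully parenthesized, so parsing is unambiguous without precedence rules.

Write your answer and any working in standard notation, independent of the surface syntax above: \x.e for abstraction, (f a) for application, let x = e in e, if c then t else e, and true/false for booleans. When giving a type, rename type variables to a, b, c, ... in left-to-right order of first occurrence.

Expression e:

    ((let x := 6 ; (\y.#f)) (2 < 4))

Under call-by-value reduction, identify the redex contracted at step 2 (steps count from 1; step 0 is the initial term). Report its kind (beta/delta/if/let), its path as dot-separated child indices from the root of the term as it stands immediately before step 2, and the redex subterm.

Derivation:
step 0: ((let x = 6 in (\y.false)) (2 < 4))
step 1: [let@0] ((\y.false) (2 < 4))
step 2: [delta@1] ((\y.false) true)

Answer: delta at 1 : (2 < 4)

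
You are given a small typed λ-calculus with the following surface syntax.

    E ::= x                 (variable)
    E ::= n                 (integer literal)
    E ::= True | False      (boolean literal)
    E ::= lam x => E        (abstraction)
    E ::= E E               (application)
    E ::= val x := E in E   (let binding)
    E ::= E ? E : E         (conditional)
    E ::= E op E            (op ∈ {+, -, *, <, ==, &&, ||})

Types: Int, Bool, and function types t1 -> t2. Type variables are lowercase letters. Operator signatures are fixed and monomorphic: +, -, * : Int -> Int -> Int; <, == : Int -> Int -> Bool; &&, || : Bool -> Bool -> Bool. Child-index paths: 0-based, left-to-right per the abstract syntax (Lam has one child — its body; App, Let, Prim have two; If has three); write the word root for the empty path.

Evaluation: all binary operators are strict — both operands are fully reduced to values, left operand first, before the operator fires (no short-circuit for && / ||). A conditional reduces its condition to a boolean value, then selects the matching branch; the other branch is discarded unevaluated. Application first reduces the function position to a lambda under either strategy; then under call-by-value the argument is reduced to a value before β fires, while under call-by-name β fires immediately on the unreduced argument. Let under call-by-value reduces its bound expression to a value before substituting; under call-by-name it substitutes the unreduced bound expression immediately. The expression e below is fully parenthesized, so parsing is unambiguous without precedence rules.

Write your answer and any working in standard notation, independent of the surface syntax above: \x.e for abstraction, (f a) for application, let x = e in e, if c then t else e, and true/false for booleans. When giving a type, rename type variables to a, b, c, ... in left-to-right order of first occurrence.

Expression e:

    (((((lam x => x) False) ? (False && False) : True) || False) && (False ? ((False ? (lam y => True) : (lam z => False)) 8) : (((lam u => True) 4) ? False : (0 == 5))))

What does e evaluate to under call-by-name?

Trace:
step 0: (((if ((\x.x) false) then (false && false) else true) || false) && (if false then ((if false then (\y.true) else (\z.false)) 8) else (if ((\u.true) 4) then false else (0 == 5))))
step 1: [beta@0.0.0] (((if false then (false && false) else true) || false) && (if false then ((if false then (\y.true) else (\z.false)) 8) else (if ((\u.true) 4) then false else (0 == 5))))
step 2: [if@0.0] ((true || false) && (if false then ((if false then (\y.true) else (\z.false)) 8) else (if ((\u.true) 4) then false else (0 == 5))))
step 3: [delta@0] (true && (if false then ((if false then (\y.true) else (\z.false)) 8) else (if ((\u.true) 4) then false else (0 == 5))))
step 4: [if@1] (true && (if ((\u.true) 4) then false else (0 == 5)))
step 5: [beta@1.0] (true && (if true then false else (0 == 5)))
step 6: [if@1] (true && false)
step 7: [delta@root] false

Answer: false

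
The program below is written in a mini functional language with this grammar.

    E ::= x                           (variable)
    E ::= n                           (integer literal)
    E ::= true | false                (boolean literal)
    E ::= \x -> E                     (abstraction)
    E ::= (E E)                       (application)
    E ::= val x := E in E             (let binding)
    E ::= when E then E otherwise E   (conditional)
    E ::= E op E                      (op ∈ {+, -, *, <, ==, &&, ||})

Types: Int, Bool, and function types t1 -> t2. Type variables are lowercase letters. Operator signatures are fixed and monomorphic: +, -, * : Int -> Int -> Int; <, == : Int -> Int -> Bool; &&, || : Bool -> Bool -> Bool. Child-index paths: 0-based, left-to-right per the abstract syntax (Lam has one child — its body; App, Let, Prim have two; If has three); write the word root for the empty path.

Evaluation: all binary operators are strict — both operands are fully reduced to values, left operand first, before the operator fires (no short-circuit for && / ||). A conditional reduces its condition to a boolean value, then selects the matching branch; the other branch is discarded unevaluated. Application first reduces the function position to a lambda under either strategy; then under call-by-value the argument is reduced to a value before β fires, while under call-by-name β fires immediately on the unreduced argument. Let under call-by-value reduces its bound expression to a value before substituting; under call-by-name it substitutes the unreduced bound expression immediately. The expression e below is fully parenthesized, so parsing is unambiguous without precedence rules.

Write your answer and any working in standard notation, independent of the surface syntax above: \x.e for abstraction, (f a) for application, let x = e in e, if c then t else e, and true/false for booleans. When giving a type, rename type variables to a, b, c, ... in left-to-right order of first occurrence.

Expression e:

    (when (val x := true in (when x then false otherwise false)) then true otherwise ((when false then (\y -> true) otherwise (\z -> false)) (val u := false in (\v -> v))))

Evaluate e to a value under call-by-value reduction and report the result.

Answer: false

Working:
step 0: (if (let x = true in (if x then false else false)) then true else ((if false then (\y.true) else (\z.false)) (let u = false in (\v.v))))
step 1: [let@0] (if (if true then false else false) then true else ((if false then (\y.true) else (\z.false)) (let u = false in (\v.v))))
step 2: [if@0] (if false then true else ((if false then (\y.true) else (\z.false)) (let u = false in (\v.v))))
step 3: [if@root] ((if false then (\y.true) else (\z.false)) (let u = false in (\v.v)))
step 4: [if@0] ((\z.false) (let u = false in (\v.v)))
step 5: [let@1] ((\z.false) (\v.v))
step 6: [beta@root] false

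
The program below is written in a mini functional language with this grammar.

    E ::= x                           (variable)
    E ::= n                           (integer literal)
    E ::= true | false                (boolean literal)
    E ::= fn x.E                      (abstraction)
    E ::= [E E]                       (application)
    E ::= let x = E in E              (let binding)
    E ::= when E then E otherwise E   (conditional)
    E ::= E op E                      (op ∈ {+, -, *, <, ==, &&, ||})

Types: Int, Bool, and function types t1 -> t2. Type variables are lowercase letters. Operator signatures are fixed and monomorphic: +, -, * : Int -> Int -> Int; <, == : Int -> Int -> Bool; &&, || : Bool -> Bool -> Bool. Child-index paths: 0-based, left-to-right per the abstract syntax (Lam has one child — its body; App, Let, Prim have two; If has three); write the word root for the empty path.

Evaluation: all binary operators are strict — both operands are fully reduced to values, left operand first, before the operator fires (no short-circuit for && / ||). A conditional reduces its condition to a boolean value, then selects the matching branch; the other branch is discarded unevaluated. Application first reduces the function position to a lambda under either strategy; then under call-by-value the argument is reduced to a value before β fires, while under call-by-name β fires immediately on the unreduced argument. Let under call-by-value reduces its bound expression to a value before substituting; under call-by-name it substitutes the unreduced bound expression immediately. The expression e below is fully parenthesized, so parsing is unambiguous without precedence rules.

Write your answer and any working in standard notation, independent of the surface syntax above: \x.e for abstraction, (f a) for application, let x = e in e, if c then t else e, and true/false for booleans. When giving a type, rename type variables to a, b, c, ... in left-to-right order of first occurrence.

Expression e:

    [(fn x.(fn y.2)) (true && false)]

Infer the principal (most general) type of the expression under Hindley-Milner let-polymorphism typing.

Answer: a -> Int

Working:
\y._ : b -> Int
\x._ : a -> b -> Int
  unify Bool ~ Bool
  unify Bool ~ Bool
  unify a -> b -> Int ~ Bool -> c
  unify a ~ Bool
  unify b -> Int ~ c
_ _ : b -> Int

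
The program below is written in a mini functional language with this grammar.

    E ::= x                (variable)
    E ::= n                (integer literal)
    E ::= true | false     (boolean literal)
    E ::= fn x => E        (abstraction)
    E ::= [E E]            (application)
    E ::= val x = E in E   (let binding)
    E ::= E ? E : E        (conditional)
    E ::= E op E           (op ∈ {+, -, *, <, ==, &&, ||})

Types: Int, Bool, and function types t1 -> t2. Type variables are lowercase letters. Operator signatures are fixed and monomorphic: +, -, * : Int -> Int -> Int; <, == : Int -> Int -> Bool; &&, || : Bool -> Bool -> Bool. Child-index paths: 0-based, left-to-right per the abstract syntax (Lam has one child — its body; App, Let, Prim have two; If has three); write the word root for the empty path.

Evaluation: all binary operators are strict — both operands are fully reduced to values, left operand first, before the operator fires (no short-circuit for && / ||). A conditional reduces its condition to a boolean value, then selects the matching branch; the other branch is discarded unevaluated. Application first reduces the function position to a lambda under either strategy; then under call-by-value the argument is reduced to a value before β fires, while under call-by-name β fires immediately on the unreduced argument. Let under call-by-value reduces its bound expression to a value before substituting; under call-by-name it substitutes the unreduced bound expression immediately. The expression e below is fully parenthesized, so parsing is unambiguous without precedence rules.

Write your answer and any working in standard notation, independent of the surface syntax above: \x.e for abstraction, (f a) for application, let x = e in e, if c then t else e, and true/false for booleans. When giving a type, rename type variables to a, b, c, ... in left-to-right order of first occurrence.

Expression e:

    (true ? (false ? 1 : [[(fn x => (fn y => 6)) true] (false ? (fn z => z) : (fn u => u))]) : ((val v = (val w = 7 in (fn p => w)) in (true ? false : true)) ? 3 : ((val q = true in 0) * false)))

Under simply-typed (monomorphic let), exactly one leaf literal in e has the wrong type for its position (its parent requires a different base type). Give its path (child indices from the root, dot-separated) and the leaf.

Derivation:
  unify Bool ~ Bool
  unify Bool ~ Bool
\y._ : b -> Int
\x._ : a -> b -> Int
  unify a -> b -> Int ~ Bool -> c
  unify a ~ Bool
  unify b -> Int ~ c
_ _ : b -> Int
  unify Bool ~ Bool
z : d
\z._ : d -> d
u : e
\u._ : e -> e
  unify d -> d ~ e -> e
  unify d ~ e
  unify e ~ e
  unify b -> Int ~ (e -> e) -> f
  unify b ~ e -> e
  unify Int ~ f
_ _ : Int
  unify Int ~ Int
let w : Int
w : Int
\p._ : g -> Int
let v : g -> Int
  unify Bool ~ Bool
  unify Bool ~ Bool
  unify Bool ~ Bool
let q : Bool
  unify Int ~ Int
  unify Bool ~ Int
  FAIL: mismatch Bool ~ Int

Answer: 2.2.1 : false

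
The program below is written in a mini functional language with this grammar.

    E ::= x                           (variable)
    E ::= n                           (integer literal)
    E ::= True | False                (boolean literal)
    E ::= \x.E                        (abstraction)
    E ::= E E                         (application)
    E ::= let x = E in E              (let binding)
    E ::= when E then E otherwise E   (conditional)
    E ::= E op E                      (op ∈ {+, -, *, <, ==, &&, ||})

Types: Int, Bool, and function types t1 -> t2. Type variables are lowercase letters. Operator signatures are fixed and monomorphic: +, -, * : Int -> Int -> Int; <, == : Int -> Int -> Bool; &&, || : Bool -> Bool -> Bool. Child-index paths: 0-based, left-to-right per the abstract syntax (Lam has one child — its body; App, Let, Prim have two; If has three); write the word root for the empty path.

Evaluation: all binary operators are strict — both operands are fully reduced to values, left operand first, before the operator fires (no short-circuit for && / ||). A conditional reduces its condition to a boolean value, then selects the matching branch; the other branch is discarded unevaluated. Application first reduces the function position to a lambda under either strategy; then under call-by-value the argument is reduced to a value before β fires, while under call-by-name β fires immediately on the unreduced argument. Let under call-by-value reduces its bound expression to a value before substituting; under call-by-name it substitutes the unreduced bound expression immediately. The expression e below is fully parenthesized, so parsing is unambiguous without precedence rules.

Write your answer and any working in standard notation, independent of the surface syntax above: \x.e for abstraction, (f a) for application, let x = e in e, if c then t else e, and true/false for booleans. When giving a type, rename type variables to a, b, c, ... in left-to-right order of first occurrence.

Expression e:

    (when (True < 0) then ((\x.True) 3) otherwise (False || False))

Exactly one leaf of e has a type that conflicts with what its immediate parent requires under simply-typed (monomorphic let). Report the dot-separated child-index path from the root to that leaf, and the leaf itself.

Trace:
  unify Bool ~ Int
  FAIL: mismatch Bool ~ Int

Answer: 0.0 : true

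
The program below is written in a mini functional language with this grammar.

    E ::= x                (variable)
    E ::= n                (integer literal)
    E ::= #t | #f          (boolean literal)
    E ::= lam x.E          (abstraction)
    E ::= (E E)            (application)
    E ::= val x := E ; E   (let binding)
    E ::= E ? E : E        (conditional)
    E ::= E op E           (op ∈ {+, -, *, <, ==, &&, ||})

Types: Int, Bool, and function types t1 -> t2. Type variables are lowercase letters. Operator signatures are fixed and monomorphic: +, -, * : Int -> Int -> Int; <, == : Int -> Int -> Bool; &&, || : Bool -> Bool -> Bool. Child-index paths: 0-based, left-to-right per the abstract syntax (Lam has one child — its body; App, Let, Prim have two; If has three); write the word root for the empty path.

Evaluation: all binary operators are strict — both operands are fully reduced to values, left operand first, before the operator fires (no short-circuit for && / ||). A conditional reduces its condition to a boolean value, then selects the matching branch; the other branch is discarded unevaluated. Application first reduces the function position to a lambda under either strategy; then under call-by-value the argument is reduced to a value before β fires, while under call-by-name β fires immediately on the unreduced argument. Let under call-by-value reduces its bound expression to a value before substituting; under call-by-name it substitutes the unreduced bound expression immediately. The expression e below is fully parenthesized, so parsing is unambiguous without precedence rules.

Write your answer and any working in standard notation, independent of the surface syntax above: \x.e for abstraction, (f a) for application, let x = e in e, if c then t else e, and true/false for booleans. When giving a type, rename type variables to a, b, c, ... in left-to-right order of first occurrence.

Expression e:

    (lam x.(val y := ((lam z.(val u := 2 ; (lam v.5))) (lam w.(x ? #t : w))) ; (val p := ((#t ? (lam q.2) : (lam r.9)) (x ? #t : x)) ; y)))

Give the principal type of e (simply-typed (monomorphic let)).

Answer: Bool -> a -> Int

Derivation:
let u : Int
\v._ : c -> Int
\z._ : b -> c -> Int
x : a
  unify a ~ Bool
w : d
  unify Bool ~ d
\w._ : Bool -> Bool
  unify b -> c -> Int ~ (Bool -> Bool) -> e
  unify b ~ Bool -> Bool
  unify c -> Int ~ e
_ _ : c -> Int
let y : c -> Int
  unify Bool ~ Bool
\q._ : f -> Int
\r._ : g -> Int
  unify f -> Int ~ g -> Int
  unify f ~ g
  unify Int ~ Int
x : Bool
  unify Bool ~ Bool
x : Bool
  unify Bool ~ Bool
  unify g -> Int ~ Bool -> h
  unify g ~ Bool
  unify Int ~ h
_ _ : Int
let p : Int
y : c -> Int
\x._ : Bool -> c -> Int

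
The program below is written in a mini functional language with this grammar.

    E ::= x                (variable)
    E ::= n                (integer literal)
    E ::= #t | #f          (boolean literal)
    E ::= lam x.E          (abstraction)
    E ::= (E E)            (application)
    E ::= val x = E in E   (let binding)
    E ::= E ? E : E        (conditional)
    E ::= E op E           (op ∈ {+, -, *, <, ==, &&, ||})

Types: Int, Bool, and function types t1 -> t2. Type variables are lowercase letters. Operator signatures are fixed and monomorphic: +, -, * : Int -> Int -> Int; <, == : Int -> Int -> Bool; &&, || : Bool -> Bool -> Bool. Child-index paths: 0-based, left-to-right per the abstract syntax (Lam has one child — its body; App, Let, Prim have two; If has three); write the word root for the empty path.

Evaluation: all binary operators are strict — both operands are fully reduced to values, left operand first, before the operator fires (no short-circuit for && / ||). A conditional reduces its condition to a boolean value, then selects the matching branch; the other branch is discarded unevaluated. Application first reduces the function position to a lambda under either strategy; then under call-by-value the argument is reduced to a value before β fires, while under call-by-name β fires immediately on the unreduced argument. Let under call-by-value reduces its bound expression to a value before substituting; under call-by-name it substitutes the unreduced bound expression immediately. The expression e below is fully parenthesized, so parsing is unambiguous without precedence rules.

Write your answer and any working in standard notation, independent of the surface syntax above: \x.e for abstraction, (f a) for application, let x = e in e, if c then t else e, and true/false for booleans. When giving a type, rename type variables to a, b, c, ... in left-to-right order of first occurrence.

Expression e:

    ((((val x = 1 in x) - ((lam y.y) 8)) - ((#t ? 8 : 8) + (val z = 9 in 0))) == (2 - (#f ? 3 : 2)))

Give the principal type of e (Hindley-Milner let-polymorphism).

Trace:
let x : Int
x : Int
  unify Int ~ Int
y : a
\y._ : a -> a
  unify a -> a ~ Int -> b
  unify a ~ Int
  unify Int ~ b
_ _ : Int
  unify Int ~ Int
  unify Int ~ Int
  unify Bool ~ Bool
  unify Int ~ Int
  unify Int ~ Int
let z : Int
  unify Int ~ Int
  unify Int ~ Int
  unify Int ~ Int
  unify Int ~ Int
  unify Bool ~ Bool
  unify Int ~ Int
  unify Int ~ Int
  unify Int ~ Int

Answer: Bool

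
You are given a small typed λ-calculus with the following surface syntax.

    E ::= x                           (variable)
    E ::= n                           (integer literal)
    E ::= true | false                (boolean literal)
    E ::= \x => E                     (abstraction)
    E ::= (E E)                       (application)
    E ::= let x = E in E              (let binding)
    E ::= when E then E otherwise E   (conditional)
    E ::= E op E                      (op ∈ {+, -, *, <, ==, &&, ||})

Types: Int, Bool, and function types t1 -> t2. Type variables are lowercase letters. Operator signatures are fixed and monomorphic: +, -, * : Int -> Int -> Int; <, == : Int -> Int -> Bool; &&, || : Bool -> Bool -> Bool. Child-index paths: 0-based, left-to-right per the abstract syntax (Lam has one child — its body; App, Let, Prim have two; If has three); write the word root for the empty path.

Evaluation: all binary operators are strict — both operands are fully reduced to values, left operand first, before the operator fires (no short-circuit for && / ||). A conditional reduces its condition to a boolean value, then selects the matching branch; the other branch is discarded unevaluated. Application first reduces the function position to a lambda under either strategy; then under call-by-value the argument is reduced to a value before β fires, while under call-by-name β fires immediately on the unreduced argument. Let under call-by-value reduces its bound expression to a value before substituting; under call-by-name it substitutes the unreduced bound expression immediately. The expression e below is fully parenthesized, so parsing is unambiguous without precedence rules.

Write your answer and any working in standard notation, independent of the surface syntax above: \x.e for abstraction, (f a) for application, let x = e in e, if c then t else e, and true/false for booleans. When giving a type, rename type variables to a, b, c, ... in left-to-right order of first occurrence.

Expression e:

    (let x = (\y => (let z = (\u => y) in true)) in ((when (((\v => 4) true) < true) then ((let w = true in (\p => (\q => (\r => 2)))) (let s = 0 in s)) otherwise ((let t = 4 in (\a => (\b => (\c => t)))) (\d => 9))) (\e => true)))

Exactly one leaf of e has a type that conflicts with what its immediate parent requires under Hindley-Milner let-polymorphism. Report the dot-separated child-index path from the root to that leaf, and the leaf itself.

Answer: 1.0.0.1 : true

Trace:
y : a
\u._ : b -> a
let z : forall. b -> a
\y._ : a -> Bool
let x : forall. a -> Bool
\v._ : c -> Int
  unify c -> Int ~ Bool -> d
  unify c ~ Bool
  unify Int ~ d
_ _ : Int
  unify Int ~ Int
  unify Bool ~ Int
  FAIL: mismatch Bool ~ Int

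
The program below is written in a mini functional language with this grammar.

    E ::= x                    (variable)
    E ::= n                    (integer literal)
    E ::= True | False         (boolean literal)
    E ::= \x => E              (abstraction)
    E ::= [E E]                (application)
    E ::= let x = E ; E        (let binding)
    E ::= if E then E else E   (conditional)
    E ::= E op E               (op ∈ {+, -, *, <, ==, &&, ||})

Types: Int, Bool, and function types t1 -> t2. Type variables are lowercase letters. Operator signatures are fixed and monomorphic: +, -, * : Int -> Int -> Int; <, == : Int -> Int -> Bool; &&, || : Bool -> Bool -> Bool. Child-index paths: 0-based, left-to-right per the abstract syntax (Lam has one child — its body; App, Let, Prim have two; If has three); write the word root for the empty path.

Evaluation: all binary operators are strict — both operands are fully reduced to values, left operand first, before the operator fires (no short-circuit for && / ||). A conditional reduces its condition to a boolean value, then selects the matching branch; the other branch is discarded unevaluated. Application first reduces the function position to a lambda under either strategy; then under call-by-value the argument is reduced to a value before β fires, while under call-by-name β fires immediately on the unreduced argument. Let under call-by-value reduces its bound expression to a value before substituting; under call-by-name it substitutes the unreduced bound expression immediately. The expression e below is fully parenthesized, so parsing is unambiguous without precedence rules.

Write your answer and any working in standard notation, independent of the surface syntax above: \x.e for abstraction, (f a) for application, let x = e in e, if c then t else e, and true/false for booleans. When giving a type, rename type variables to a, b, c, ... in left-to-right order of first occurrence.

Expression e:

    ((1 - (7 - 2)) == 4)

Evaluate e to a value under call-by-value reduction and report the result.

Derivation:
step 0: ((1 - (7 - 2)) == 4)
step 1: [delta@0.1] ((1 - 5) == 4)
step 2: [delta@0] (-4 == 4)
step 3: [delta@root] false

Answer: false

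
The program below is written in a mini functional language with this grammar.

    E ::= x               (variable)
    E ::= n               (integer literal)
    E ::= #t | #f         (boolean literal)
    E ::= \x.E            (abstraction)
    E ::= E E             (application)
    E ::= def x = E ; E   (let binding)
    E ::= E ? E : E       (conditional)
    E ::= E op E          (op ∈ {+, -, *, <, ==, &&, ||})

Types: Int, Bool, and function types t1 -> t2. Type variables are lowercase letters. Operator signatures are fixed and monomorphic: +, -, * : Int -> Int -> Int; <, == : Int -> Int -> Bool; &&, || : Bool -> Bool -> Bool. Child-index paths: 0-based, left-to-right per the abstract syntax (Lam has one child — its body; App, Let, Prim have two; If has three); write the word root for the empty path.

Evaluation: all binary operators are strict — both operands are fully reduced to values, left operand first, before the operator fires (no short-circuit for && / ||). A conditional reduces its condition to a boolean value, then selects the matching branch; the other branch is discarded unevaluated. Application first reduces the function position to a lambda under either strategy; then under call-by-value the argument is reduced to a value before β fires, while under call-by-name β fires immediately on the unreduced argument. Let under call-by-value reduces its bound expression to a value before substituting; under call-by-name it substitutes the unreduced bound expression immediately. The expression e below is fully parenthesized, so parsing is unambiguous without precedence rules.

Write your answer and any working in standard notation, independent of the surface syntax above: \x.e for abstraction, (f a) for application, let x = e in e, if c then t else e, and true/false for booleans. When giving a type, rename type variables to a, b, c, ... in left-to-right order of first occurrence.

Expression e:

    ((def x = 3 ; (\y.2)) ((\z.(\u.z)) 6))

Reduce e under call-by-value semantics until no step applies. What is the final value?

Answer: 2

Working:
step 0: ((let x = 3 in (\y.2)) ((\z.(\u.z)) 6))
step 1: [let@0] ((\y.2) ((\z.(\u.z)) 6))
step 2: [beta@1] ((\y.2) (\u.6))
step 3: [beta@root] 2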